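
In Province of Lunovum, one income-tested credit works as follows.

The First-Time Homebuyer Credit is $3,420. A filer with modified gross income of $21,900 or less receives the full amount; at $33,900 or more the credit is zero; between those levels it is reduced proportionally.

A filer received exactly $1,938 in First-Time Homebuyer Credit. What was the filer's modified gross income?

$27,100

$1,938 is 1,938/3,420 of the full $3,420, so 1,482/3,420 of the $12,000 range has been used: income = $21,900 + $12,000 × 1,482/3,420 = $27,100.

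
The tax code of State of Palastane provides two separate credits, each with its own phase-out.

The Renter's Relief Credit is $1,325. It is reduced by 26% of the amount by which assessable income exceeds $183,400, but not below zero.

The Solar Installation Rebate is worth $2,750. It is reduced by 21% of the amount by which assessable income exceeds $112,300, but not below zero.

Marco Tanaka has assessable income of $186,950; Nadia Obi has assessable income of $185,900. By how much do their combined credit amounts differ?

Marco ($186,950): Renter's Relief Credit: 26% of the $3,550 excess over $183,400 is $923; credit = $1,325 − $923 = $402. Solar Installation Rebate: 21% of the $74,650 excess over $112,300 is $15,676.50 ≥ base, so the credit is $0. total $402 + $0 = $402
Nadia ($185,900): Renter's Relief Credit: 26% of the $2,500 excess over $183,400 is $650; credit = $1,325 − $650 = $675. Solar Installation Rebate: 21% of the $73,600 excess over $112,300 is $15,456 ≥ base, so the credit is $0. total $675 + $0 = $675
Difference: |$402 − $675| = $273.

$273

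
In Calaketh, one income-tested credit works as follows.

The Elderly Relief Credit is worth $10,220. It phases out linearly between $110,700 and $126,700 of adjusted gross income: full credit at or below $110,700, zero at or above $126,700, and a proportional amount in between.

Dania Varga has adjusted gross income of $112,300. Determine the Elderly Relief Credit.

$9,198

Elderly Relief Credit: $112,300 is $1,600 into a $16,000 phase-out range, leaving 14,400/16,000 of the credit: $10,220 × 14,400/16,000 = $9,198.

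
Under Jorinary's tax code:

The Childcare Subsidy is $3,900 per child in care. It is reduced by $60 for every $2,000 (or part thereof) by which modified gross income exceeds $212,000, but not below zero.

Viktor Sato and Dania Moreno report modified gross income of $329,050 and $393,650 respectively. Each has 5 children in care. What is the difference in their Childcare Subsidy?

Viktor ($329,050): Childcare Subsidy: base = 5 × $3,900 = $19,500. income exceeds $212,000 by $117,050, which is 59 full-or-partial $2,000 increments; reduction = 59 × $60 = $3,540, leaving $15,960.
Dania ($393,650): Childcare Subsidy: base = 5 × $3,900 = $19,500. income exceeds $212,000 by $181,650, which is 91 full-or-partial $2,000 increments; reduction = 91 × $60 = $5,460, leaving $14,040.
Difference: |$15,960 − $14,040| = $1,920.

$1,920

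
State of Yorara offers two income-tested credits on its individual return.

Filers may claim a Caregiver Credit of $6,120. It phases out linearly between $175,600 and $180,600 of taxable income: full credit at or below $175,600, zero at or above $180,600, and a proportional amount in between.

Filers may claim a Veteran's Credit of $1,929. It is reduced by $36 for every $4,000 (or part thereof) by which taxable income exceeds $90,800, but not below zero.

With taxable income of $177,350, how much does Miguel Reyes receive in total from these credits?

Caregiver Credit: $177,350 is $1,750 into a $5,000 phase-out range, leaving 3,250/5,000 of the credit: $6,120 × 3,250/5,000 = $3,978.
Veteran's Credit: income exceeds $90,800 by $86,550, which is 22 full-or-partial $4,000 increments; reduction = 22 × $36 = $792, leaving $1,137.
Total: $3,978 + $1,137 = $5,115.

$5,115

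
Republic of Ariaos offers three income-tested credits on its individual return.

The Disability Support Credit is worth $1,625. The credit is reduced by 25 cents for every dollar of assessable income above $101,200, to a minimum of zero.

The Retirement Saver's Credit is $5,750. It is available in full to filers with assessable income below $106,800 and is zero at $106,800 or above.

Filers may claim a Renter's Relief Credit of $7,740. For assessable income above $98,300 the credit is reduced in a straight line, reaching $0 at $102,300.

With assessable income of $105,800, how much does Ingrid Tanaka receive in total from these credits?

$6,225

Disability Support Credit: 25% of the $4,600 excess over $101,200 is $1,150; credit = $1,625 − $1,150 = $475.
Retirement Saver's Credit: $105,800 is below the $106,800 cutoff, so the full $5,750 applies.
Renter's Relief Credit: $105,800 is at or above $102,300, so the credit is $0.
Total: $475 + $5,750 + $0 = $6,225.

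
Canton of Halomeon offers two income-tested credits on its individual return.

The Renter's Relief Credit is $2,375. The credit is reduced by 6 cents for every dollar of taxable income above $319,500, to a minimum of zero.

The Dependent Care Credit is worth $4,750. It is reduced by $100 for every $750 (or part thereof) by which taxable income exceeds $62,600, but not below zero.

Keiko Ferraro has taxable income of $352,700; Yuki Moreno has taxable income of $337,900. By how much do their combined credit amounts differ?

Keiko ($352,700): Renter's Relief Credit: 6% of the $33,200 excess over $319,500 is $1,992; credit = $2,375 − $1,992 = $383. Dependent Care Credit: income exceeds $62,600 by $290,100 → 387 increments × $100 = $38,700 ≥ base, so the credit is $0. total $383 + $0 = $383
Yuki ($337,900): Renter's Relief Credit: 6% of the $18,400 excess over $319,500 is $1,104; credit = $2,375 − $1,104 = $1,271. Dependent Care Credit: income exceeds $62,600 by $275,300 → 368 increments × $100 = $36,800 ≥ base, so the credit is $0. total $1,271 + $0 = $1,271
Difference: |$383 − $1,271| = $888.

$888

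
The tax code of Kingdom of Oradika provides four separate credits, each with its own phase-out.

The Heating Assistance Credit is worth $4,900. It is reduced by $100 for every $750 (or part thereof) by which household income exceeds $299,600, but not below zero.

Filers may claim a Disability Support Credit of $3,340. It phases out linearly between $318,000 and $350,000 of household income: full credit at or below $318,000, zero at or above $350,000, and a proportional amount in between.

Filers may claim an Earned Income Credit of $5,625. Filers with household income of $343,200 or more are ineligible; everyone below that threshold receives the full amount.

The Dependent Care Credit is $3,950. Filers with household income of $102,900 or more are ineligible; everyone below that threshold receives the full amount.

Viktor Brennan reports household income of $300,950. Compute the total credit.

Heating Assistance Credit: income exceeds $299,600 by $1,350, which is 2 full-or-partial $750 increments; reduction = 2 × $100 = $200, leaving $4,700.
Disability Support Credit: $300,950 is at or below the $318,000 threshold, so the full $3,340 applies.
Earned Income Credit: $300,950 is below the $343,200 cutoff, so the full $5,625 applies.
Dependent Care Credit: $300,950 meets or exceeds the $102,900 cutoff, so the credit is $0.
Total: $4,700 + $3,340 + $5,625 + $0 = $13,665.

$13,665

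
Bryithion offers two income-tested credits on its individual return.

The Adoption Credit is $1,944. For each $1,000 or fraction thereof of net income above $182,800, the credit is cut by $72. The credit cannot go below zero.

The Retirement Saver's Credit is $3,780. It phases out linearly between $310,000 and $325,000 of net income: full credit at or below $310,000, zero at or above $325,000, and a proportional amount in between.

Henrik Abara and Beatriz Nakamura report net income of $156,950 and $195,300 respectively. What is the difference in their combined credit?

Henrik ($156,950): Adoption Credit: $156,950 is at or below the $182,800 threshold, so the full $1,944 applies. Retirement Saver's Credit: $156,950 is at or below the $310,000 threshold, so the full $3,780 applies. total $1,944 + $3,780 = $5,724
Beatriz ($195,300): Adoption Credit: income exceeds $182,800 by $12,500, which is 13 full-or-partial $1,000 increments; reduction = 13 × $72 = $936, leaving $1,008. Retirement Saver's Credit: $195,300 is at or below the $310,000 threshold, so the full $3,780 applies. total $1,008 + $3,780 = $4,788
Difference: |$5,724 − $4,788| = $936.

$936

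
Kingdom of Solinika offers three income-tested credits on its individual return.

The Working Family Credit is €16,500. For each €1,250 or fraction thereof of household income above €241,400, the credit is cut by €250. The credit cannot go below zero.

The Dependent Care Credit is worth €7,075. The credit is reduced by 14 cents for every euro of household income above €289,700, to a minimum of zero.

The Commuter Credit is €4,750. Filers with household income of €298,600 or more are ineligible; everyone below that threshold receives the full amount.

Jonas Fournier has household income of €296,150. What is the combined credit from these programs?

€16,422

Working Family Credit: income exceeds €241,400 by €54,750, which is 44 full-or-partial €1,250 increments; reduction = 44 × €250 = €11,000, leaving €5,500.
Dependent Care Credit: 14% of the €6,450 excess over €289,700 is €903; credit = €7,075 − €903 = €6,172.
Commuter Credit: €296,150 is below the €298,600 cutoff, so the full €4,750 applies.
Total: €5,500 + €6,172 + €4,750 = €16,422.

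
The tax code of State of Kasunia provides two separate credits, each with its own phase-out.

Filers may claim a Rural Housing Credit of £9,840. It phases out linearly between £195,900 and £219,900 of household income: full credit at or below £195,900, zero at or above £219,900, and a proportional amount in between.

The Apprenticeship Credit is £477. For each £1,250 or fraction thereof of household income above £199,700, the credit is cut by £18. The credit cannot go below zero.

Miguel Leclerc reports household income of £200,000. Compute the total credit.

Rural Housing Credit: £200,000 is £4,100 into a £24,000 phase-out range, leaving 19,900/24,000 of the credit: £9,840 × 19,900/24,000 = £8,159.
Apprenticeship Credit: income exceeds £199,700 by £300, which is 1 full-or-partial £1,250 increment; reduction = 1 × £18 = £18, leaving £459.
Total: £8,159 + £459 = £8,618.

£8,618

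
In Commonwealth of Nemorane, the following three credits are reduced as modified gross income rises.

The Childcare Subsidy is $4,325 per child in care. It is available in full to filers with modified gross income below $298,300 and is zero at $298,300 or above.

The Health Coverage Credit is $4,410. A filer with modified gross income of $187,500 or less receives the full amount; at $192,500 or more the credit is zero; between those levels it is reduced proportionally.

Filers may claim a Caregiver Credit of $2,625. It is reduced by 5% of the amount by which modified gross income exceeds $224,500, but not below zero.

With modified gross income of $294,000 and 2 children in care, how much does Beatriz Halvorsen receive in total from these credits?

$8,650

Childcare Subsidy: base = 2 × $4,325 = $8,650. $294,000 is below the $298,300 cutoff, so the full $8,650 applies.
Health Coverage Credit: $294,000 is at or above $192,500, so the credit is $0.
Caregiver Credit: 5% of the $69,500 excess over $224,500 is $3,475 ≥ base, so the credit is $0.
Total: $8,650 + $0 + $0 = $8,650.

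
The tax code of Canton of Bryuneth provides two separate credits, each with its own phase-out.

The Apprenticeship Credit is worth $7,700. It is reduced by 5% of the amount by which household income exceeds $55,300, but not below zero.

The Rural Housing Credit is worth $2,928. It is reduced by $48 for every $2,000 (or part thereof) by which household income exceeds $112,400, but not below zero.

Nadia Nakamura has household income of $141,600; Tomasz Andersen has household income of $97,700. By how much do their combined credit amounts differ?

$2,915

Nadia ($141,600): Apprenticeship Credit: 5% of the $86,300 excess over $55,300 is $4,315; credit = $7,700 − $4,315 = $3,385. Rural Housing Credit: income exceeds $112,400 by $29,200, which is 15 full-or-partial $2,000 increments; reduction = 15 × $48 = $720, leaving $2,208. total $3,385 + $2,208 = $5,593
Tomasz ($97,700): Apprenticeship Credit: 5% of the $42,400 excess over $55,300 is $2,120; credit = $7,700 − $2,120 = $5,580. Rural Housing Credit: $97,700 is at or below the $112,400 threshold, so the full $2,928 applies. total $5,580 + $2,928 = $8,508
Difference: |$5,593 − $8,508| = $2,915.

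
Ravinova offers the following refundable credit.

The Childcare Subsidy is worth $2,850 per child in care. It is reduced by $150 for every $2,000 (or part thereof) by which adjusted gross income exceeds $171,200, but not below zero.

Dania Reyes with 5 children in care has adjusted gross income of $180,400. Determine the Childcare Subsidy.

$13,500

Childcare Subsidy: base = 5 × $2,850 = $14,250. income exceeds $171,200 by $9,200, which is 5 full-or-partial $2,000 increments; reduction = 5 × $150 = $750, leaving $13,500.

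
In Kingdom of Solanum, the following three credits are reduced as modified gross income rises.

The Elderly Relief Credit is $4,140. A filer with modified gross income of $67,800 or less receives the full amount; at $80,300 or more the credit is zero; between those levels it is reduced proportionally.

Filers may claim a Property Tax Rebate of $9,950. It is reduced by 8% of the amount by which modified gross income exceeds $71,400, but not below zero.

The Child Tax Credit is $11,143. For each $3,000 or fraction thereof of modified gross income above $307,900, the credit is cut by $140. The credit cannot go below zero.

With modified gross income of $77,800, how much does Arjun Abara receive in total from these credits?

Elderly Relief Credit: $77,800 is $10,000 into a $12,500 phase-out range, leaving 2,500/12,500 of the credit: $4,140 × 2,500/12,500 = $828.
Property Tax Rebate: 8% of the $6,400 excess over $71,400 is $512; credit = $9,950 − $512 = $9,438.
Child Tax Credit: $77,800 is at or below the $307,900 threshold, so the full $11,143 applies.
Total: $828 + $9,438 + $11,143 = $21,409.

$21,409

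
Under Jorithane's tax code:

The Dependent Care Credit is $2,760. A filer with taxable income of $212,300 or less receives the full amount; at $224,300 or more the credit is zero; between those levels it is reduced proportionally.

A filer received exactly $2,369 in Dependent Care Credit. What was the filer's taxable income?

$2,369 is 2,369/2,760 of the full $2,760, so 391/2,760 of the $12,000 range has been used: income = $212,300 + $12,000 × 391/2,760 = $214,000.

$214,000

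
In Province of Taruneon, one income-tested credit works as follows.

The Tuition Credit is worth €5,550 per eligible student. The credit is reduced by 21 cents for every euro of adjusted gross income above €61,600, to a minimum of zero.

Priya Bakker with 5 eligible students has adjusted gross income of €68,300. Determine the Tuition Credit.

€26,343

Tuition Credit: base = 5 × €5,550 = €27,750. 21% of the €6,700 excess over €61,600 is €1,407; credit = €27,750 − €1,407 = €26,343.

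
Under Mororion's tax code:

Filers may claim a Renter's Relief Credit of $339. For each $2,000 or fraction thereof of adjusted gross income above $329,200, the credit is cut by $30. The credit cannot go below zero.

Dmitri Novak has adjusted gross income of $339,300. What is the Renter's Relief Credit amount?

$159

Renter's Relief Credit: income exceeds $329,200 by $10,100, which is 6 full-or-partial $2,000 increments; reduction = 6 × $30 = $180, leaving $159.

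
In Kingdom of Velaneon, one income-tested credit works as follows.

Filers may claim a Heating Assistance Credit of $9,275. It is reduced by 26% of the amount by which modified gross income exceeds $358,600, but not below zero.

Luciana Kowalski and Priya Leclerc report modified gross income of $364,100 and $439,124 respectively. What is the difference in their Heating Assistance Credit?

$7,845

Luciana ($364,100): Heating Assistance Credit: 26% of the $5,500 excess over $358,600 is $1,430; credit = $9,275 − $1,430 = $7,845.
Priya ($439,124): Heating Assistance Credit: 26% of the $80,524 excess over $358,600 is $20,936.24 ≥ base, so the credit is $0.
Difference: |$7,845 − $0| = $7,845.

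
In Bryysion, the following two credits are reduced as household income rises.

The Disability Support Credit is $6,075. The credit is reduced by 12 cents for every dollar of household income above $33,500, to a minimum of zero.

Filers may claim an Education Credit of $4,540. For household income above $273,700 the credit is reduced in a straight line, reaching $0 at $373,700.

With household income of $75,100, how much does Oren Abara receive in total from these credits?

Disability Support Credit: 12% of the $41,600 excess over $33,500 is $4,992; credit = $6,075 − $4,992 = $1,083.
Education Credit: $75,100 is at or below the $273,700 threshold, so the full $4,540 applies.
Total: $1,083 + $4,540 = $5,623.

$5,623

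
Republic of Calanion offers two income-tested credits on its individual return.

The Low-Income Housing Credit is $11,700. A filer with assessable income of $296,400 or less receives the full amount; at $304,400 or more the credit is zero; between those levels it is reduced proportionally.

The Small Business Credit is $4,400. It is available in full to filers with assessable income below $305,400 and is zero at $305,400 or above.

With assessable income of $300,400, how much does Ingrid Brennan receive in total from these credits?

$10,250

Low-Income Housing Credit: $300,400 is $4,000 into a $8,000 phase-out range, leaving 4,000/8,000 of the credit: $11,700 × 4,000/8,000 = $5,850.
Small Business Credit: $300,400 is below the $305,400 cutoff, so the full $4,400 applies.
Total: $5,850 + $4,400 = $10,250.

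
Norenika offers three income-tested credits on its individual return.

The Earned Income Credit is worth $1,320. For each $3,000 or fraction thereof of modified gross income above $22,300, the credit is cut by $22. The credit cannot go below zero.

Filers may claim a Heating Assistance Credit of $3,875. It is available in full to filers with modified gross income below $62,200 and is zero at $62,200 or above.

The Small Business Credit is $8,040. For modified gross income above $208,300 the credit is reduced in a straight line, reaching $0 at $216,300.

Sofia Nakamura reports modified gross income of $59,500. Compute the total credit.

$12,949

Earned Income Credit: income exceeds $22,300 by $37,200, which is 13 full-or-partial $3,000 increments; reduction = 13 × $22 = $286, leaving $1,034.
Heating Assistance Credit: $59,500 is below the $62,200 cutoff, so the full $3,875 applies.
Small Business Credit: $59,500 is at or below the $208,300 threshold, so the full $8,040 applies.
Total: $1,034 + $3,875 + $8,040 = $12,949.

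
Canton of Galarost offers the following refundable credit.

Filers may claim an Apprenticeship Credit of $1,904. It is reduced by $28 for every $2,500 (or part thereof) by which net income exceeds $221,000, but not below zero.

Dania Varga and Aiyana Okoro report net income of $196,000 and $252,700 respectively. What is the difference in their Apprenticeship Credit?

$364

Dania ($196,000): Apprenticeship Credit: $196,000 is at or below the $221,000 threshold, so the full $1,904 applies.
Aiyana ($252,700): Apprenticeship Credit: income exceeds $221,000 by $31,700, which is 13 full-or-partial $2,500 increments; reduction = 13 × $28 = $364, leaving $1,540.
Difference: |$1,904 − $1,540| = $364.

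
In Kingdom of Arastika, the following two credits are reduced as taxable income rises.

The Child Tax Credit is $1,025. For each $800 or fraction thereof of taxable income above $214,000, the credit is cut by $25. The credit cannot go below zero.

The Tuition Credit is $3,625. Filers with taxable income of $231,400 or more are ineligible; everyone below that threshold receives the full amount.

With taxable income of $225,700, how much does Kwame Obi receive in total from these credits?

Child Tax Credit: income exceeds $214,000 by $11,700, which is 15 full-or-partial $800 increments; reduction = 15 × $25 = $375, leaving $650.
Tuition Credit: $225,700 is below the $231,400 cutoff, so the full $3,625 applies.
Total: $650 + $3,625 = $4,275.

$4,275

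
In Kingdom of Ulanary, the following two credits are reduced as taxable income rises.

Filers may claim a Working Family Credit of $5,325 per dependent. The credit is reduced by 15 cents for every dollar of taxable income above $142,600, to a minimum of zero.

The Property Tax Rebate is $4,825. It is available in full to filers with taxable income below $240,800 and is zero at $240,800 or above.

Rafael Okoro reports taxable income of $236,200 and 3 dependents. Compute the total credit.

Working Family Credit: base = 3 × $5,325 = $15,975. 15% of the $93,600 excess over $142,600 is $14,040; credit = $15,975 − $14,040 = $1,935.
Property Tax Rebate: $236,200 is below the $240,800 cutoff, so the full $4,825 applies.
Total: $1,935 + $4,825 = $6,760.

$6,760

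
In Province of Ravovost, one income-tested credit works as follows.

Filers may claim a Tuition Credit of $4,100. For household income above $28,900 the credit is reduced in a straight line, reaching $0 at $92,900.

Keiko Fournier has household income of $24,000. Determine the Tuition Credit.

Tuition Credit: $24,000 is at or below the $28,900 threshold, so the full $4,100 applies.

$4,100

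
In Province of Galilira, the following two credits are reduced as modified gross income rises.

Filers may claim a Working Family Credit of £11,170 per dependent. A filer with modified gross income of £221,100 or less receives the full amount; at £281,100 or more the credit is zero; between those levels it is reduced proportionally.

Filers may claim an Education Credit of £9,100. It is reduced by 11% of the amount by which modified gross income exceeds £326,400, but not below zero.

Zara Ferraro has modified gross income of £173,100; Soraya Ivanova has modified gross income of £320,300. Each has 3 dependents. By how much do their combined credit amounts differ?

Zara (£173,100): Working Family Credit: base = 3 × £11,170 = £33,510. £173,100 is at or below the £221,100 threshold, so the full £33,510 applies. Education Credit: £173,100 is at or below the £326,400 threshold, so the full £9,100 applies. total £33,510 + £9,100 = £42,610
Soraya (£320,300): Working Family Credit: base = 3 × £11,170 = £33,510. £320,300 is at or above £281,100, so the credit is £0. Education Credit: £320,300 is at or below the £326,400 threshold, so the full £9,100 applies. total £0 + £9,100 = £9,100
Difference: |£42,610 − £9,100| = £33,510.

£33,510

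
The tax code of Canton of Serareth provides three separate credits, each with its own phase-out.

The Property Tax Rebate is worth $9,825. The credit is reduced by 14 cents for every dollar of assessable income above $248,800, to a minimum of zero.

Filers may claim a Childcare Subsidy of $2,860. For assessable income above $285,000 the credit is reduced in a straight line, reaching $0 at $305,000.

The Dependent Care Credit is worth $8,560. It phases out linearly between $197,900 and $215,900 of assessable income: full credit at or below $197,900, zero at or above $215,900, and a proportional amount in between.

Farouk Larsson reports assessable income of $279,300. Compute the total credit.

Property Tax Rebate: 14% of the $30,500 excess over $248,800 is $4,270; credit = $9,825 − $4,270 = $5,555.
Childcare Subsidy: $279,300 is at or below the $285,000 threshold, so the full $2,860 applies.
Dependent Care Credit: $279,300 is at or above $215,900, so the credit is $0.
Total: $5,555 + $2,860 + $0 = $8,415.

$8,415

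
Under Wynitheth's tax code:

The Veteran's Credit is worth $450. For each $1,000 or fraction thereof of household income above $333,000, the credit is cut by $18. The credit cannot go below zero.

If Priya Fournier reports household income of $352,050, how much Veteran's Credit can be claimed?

$90

Veteran's Credit: income exceeds $333,000 by $19,050, which is 20 full-or-partial $1,000 increments; reduction = 20 × $18 = $360, leaving $90.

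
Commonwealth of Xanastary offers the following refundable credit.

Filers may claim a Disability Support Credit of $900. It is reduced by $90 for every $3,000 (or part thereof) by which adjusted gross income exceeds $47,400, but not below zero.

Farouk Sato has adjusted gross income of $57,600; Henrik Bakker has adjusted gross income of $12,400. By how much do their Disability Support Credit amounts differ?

Farouk ($57,600): Disability Support Credit: income exceeds $47,400 by $10,200, which is 4 full-or-partial $3,000 increments; reduction = 4 × $90 = $360, leaving $540.
Henrik ($12,400): Disability Support Credit: $12,400 is at or below the $47,400 threshold, so the full $900 applies.
Difference: |$540 − $900| = $360.

$360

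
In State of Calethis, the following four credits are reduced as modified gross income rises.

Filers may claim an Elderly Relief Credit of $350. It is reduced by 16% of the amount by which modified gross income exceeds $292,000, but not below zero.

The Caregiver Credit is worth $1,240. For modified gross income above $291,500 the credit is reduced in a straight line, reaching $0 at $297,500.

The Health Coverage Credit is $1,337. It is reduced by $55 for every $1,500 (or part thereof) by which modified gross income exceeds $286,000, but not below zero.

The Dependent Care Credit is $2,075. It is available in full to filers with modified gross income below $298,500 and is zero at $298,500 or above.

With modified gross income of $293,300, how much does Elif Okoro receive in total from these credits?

Elderly Relief Credit: 16% of the $1,300 excess over $292,000 is $208; credit = $350 − $208 = $142.
Caregiver Credit: $293,300 is $1,800 into a $6,000 phase-out range, leaving 4,200/6,000 of the credit: $1,240 × 4,200/6,000 = $868.
Health Coverage Credit: income exceeds $286,000 by $7,300, which is 5 full-or-partial $1,500 increments; reduction = 5 × $55 = $275, leaving $1,062.
Dependent Care Credit: $293,300 is below the $298,500 cutoff, so the full $2,075 applies.
Total: $142 + $868 + $1,062 + $2,075 = $4,147.

$4,147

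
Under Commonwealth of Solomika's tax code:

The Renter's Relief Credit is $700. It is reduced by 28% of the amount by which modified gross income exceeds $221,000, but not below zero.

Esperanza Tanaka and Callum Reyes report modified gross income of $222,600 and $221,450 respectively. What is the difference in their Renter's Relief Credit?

Esperanza ($222,600): Renter's Relief Credit: 28% of the $1,600 excess over $221,000 is $448; credit = $700 − $448 = $252.
Callum ($221,450): Renter's Relief Credit: 28% of the $450 excess over $221,000 is $126; credit = $700 − $126 = $574.
Difference: |$252 − $574| = $322.

$322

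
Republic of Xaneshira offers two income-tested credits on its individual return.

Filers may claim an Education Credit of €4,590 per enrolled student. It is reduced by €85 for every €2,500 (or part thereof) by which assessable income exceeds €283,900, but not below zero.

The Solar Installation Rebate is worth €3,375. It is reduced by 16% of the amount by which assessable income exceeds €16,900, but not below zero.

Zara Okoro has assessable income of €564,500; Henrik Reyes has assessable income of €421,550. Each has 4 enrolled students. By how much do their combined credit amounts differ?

Zara (€564,500): Education Credit: base = 4 × €4,590 = €18,360. income exceeds €283,900 by €280,600, which is 113 full-or-partial €2,500 increments; reduction = 113 × €85 = €9,605, leaving €8,755. Solar Installation Rebate: 16% of the €547,600 excess over €16,900 is €87,616 ≥ base, so the credit is €0. total €8,755 + €0 = €8,755
Henrik (€421,550): Education Credit: base = 4 × €4,590 = €18,360. income exceeds €283,900 by €137,650, which is 56 full-or-partial €2,500 increments; reduction = 56 × €85 = €4,760, leaving €13,600. Solar Installation Rebate: 16% of the €404,650 excess over €16,900 is €64,744 ≥ base, so the credit is €0. total €13,600 + €0 = €13,600
Difference: |€8,755 − €13,600| = €4,845.

€4,845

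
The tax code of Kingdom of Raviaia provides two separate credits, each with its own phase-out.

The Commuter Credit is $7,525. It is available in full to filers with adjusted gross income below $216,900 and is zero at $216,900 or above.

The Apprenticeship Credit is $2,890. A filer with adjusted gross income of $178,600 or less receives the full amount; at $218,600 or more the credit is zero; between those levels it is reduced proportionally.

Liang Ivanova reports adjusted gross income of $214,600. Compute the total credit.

$7,814

Commuter Credit: $214,600 is below the $216,900 cutoff, so the full $7,525 applies.
Apprenticeship Credit: $214,600 is $36,000 into a $40,000 phase-out range, leaving 4,000/40,000 of the credit: $2,890 × 4,000/40,000 = $289.
Total: $7,525 + $289 = $7,814.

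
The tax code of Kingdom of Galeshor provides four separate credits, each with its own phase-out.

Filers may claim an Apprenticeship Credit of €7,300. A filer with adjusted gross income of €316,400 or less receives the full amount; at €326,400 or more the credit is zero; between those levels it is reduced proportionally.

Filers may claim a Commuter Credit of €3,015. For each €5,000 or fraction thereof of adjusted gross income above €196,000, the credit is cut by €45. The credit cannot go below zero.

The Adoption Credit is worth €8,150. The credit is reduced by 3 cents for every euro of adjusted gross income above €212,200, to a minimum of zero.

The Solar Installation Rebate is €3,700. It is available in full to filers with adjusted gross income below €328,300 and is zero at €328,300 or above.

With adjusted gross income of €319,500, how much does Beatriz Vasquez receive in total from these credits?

€15,558

Apprenticeship Credit: €319,500 is €3,100 into a €10,000 phase-out range, leaving 6,900/10,000 of the credit: €7,300 × 6,900/10,000 = €5,037.
Commuter Credit: income exceeds €196,000 by €123,500, which is 25 full-or-partial €5,000 increments; reduction = 25 × €45 = €1,125, leaving €1,890.
Adoption Credit: 3% of the €107,300 excess over €212,200 is €3,219; credit = €8,150 − €3,219 = €4,931.
Solar Installation Rebate: €319,500 is below the €328,300 cutoff, so the full €3,700 applies.
Total: €5,037 + €1,890 + €4,931 + €3,700 = €15,558.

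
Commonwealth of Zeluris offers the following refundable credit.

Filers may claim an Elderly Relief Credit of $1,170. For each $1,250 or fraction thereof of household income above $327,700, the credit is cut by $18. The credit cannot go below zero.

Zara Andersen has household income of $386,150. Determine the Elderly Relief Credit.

Elderly Relief Credit: income exceeds $327,700 by $58,450, which is 47 full-or-partial $1,250 increments; reduction = 47 × $18 = $846, leaving $324.

$324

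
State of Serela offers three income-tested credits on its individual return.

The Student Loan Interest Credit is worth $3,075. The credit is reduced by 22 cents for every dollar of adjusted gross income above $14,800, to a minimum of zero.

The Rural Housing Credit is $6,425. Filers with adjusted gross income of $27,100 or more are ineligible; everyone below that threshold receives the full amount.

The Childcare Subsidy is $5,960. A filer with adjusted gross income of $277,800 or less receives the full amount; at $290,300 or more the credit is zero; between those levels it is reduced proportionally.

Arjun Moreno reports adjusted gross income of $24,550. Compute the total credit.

Student Loan Interest Credit: 22% of the $9,750 excess over $14,800 is $2,145; credit = $3,075 − $2,145 = $930.
Rural Housing Credit: $24,550 is below the $27,100 cutoff, so the full $6,425 applies.
Childcare Subsidy: $24,550 is at or below the $277,800 threshold, so the full $5,960 applies.
Total: $930 + $6,425 + $5,960 = $13,315.

$13,315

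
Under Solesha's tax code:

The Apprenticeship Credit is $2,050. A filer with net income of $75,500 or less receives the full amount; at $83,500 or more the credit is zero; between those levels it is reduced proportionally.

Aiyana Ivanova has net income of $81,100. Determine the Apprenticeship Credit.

$615

Apprenticeship Credit: $81,100 is $5,600 into a $8,000 phase-out range, leaving 2,400/8,000 of the credit: $2,050 × 2,400/8,000 = $615.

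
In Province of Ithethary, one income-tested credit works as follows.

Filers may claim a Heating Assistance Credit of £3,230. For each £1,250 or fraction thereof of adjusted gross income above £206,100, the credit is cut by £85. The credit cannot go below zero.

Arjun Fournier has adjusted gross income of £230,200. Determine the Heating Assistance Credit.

Heating Assistance Credit: income exceeds £206,100 by £24,100, which is 20 full-or-partial £1,250 increments; reduction = 20 × £85 = £1,700, leaving £1,530.

£1,530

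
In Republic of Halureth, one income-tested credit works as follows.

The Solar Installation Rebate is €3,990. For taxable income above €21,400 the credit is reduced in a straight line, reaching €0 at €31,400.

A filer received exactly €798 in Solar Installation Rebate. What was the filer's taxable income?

€29,400

€798 is 798/3,990 of the full €3,990, so 3,192/3,990 of the €10,000 range has been used: income = €21,400 + €10,000 × 3,192/3,990 = €29,400.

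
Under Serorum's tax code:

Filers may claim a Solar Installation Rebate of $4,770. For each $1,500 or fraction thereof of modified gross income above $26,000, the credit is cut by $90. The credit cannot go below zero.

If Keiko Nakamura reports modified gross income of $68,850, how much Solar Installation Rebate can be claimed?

$2,160

Solar Installation Rebate: income exceeds $26,000 by $42,850, which is 29 full-or-partial $1,500 increments; reduction = 29 × $90 = $2,610, leaving $2,160.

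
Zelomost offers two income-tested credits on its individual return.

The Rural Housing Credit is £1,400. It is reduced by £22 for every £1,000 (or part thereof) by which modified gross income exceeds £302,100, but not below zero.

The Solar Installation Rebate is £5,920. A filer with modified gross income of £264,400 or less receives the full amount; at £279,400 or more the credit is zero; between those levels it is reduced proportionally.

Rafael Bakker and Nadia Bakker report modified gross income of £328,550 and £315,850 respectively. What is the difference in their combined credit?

£286

Rafael (£328,550): Rural Housing Credit: income exceeds £302,100 by £26,450, which is 27 full-or-partial £1,000 increments; reduction = 27 × £22 = £594, leaving £806. Solar Installation Rebate: £328,550 is at or above £279,400, so the credit is £0. total £806 + £0 = £806
Nadia (£315,850): Rural Housing Credit: income exceeds £302,100 by £13,750, which is 14 full-or-partial £1,000 increments; reduction = 14 × £22 = £308, leaving £1,092. Solar Installation Rebate: £315,850 is at or above £279,400, so the credit is £0. total £1,092 + £0 = £1,092
Difference: |£806 − £1,092| = £286.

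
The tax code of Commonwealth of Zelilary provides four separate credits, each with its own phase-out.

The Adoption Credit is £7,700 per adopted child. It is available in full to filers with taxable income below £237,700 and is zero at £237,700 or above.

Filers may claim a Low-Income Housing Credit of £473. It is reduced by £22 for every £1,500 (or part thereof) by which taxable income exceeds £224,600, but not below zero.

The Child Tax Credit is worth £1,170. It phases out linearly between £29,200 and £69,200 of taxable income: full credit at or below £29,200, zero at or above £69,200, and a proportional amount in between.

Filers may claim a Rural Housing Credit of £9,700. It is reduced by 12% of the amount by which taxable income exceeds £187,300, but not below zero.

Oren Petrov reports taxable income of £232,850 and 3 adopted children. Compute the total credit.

Adoption Credit: base = 3 × £7,700 = £23,100. £232,850 is below the £237,700 cutoff, so the full £23,100 applies.
Low-Income Housing Credit: income exceeds £224,600 by £8,250, which is 6 full-or-partial £1,500 increments; reduction = 6 × £22 = £132, leaving £341.
Child Tax Credit: £232,850 is at or above £69,200, so the credit is £0.
Rural Housing Credit: 12% of the £45,550 excess over £187,300 is £5,466; credit = £9,700 − £5,466 = £4,234.
Total: £23,100 + £341 + £0 + £4,234 = £27,675.

£27,675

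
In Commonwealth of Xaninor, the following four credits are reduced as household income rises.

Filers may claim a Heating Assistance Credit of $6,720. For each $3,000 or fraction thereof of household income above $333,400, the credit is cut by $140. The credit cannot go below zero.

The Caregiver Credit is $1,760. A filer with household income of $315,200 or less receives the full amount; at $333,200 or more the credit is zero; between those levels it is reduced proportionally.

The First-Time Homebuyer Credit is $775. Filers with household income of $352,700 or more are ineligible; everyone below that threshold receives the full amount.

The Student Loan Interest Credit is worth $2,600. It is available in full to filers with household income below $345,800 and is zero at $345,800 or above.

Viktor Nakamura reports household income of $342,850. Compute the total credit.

Heating Assistance Credit: income exceeds $333,400 by $9,450, which is 4 full-or-partial $3,000 increments; reduction = 4 × $140 = $560, leaving $6,160.
Caregiver Credit: $342,850 is at or above $333,200, so the credit is $0.
First-Time Homebuyer Credit: $342,850 is below the $352,700 cutoff, so the full $775 applies.
Student Loan Interest Credit: $342,850 is below the $345,800 cutoff, so the full $2,600 applies.
Total: $6,160 + $0 + $775 + $2,600 = $9,535.

$9,535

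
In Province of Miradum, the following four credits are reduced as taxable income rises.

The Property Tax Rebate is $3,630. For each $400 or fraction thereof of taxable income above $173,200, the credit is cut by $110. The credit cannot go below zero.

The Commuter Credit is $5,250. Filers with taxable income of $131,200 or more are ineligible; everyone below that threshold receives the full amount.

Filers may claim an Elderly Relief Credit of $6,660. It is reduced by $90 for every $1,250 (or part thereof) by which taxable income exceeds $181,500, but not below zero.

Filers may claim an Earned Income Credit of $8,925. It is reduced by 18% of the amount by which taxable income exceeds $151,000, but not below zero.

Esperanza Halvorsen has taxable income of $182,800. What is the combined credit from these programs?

$10,671

Property Tax Rebate: income exceeds $173,200 by $9,600, which is 24 full-or-partial $400 increments; reduction = 24 × $110 = $2,640, leaving $990.
Commuter Credit: $182,800 meets or exceeds the $131,200 cutoff, so the credit is $0.
Elderly Relief Credit: income exceeds $181,500 by $1,300, which is 2 full-or-partial $1,250 increments; reduction = 2 × $90 = $180, leaving $6,480.
Earned Income Credit: 18% of the $31,800 excess over $151,000 is $5,724; credit = $8,925 − $5,724 = $3,201.
Total: $990 + $0 + $6,480 + $3,201 = $10,671.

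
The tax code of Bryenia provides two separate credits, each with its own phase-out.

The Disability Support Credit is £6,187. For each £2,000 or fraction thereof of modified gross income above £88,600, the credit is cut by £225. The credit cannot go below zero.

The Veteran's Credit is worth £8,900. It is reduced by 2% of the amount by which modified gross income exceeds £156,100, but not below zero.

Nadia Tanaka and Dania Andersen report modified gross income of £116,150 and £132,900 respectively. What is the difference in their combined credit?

Nadia (£116,150): Disability Support Credit: income exceeds £88,600 by £27,550, which is 14 full-or-partial £2,000 increments; reduction = 14 × £225 = £3,150, leaving £3,037. Veteran's Credit: £116,150 is at or below the £156,100 threshold, so the full £8,900 applies. total £3,037 + £8,900 = £11,937
Dania (£132,900): Disability Support Credit: income exceeds £88,600 by £44,300, which is 23 full-or-partial £2,000 increments; reduction = 23 × £225 = £5,175, leaving £1,012. Veteran's Credit: £132,900 is at or below the £156,100 threshold, so the full £8,900 applies. total £1,012 + £8,900 = £9,912
Difference: |£11,937 − £9,912| = £2,025.

£2,025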